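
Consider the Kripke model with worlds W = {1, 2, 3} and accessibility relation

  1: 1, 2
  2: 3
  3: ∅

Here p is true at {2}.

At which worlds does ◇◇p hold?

{1}

1: successors {1, 2}; ◇p there: 1:T, 2:F. ✓
2: successors {3}; ◇p there: 3:F. ✗
3: no successors, so ◇◇p fails. ✗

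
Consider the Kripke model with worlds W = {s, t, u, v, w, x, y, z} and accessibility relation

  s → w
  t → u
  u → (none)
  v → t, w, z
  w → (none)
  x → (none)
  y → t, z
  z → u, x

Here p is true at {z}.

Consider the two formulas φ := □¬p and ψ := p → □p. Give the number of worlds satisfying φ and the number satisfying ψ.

For □¬p:
s: successors {w}; ¬p there: w:T. ✓
t: successors {u}; ¬p there: u:T. ✓
u: no successors, so □¬p holds vacuously. ✓
v: successors {t, w, z}; ¬p there: t:T, w:T, z:F. ✗
w: no successors, so □¬p holds vacuously. ✓
x: no successors, so □¬p holds vacuously. ✓
y: successors {t, z}; ¬p there: t:T, z:F. ✗
z: successors {u, x}; ¬p there: u:T, x:T. ✓
— 6 worlds.
For p → □p:
s: p is F, □p is F. ✓
t: p is F, □p is F. ✓
u: p is F, □p is T. ✓
v: p is F, □p is F. ✓
w: p is F, □p is T. ✓
x: p is F, □p is T. ✓
y: p is F, □p is F. ✓
z: p is T, □p is F. ✗
— 7 worlds.

6 and 7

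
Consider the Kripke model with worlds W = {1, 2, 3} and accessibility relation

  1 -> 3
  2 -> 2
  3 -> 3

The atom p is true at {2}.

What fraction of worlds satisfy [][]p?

1/3

1: successors {3}; []p there: 3:F. ✗
2: successors {2}; []p there: 2:T. ✓
3: successors {3}; []p there: 3:F. ✗
That's 1 of 3 worlds, so 1/3.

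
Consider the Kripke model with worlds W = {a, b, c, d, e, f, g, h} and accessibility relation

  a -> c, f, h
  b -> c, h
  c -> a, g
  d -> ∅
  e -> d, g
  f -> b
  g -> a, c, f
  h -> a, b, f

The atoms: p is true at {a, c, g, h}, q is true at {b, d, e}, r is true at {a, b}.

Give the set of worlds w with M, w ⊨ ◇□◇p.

a: successors {c, f, h}; □◇p there: c:T, f:T, h:F. ✓
b: successors {c, h}; □◇p there: c:T, h:F. ✓
c: successors {a, g}; □◇p there: a:F, g:F. ✗
d: no successors, so ◇□◇p fails. ✗
e: successors {d, g}; □◇p there: d:T, g:F. ✓
f: successors {b}; □◇p there: b:T. ✓
g: successors {a, c, f}; □◇p there: a:F, c:T, f:T. ✓
h: successors {a, b, f}; □◇p there: a:F, b:T, f:T. ✓

{a, b, e, f, g, h}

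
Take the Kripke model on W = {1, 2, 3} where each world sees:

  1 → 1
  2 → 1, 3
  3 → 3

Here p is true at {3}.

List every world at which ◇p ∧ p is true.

1: ◇p is F, p is F. ✗
2: ◇p is T, p is F. ✗
3: ◇p is T, p is T. ✓

{3}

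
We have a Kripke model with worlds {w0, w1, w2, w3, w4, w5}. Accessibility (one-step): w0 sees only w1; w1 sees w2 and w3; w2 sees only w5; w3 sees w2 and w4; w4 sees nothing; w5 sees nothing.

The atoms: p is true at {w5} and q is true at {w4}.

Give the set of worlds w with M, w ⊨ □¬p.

{w0, w1, w3, w4, w5}

w0: successors {w1}; ¬p there: w1:T. ✓
w1: successors {w2, w3}; ¬p there: w2:T, w3:T. ✓
w2: successors {w5}; ¬p there: w5:F. ✗
w3: successors {w2, w4}; ¬p there: w2:T, w4:T. ✓
w4: no successors, so □¬p holds vacuously. ✓
w5: no successors, so □¬p holds vacuously. ✓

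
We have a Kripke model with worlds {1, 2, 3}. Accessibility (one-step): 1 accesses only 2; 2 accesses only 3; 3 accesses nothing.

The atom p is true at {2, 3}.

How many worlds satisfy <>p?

2

1: successors {2}; p there: 2:T. ✓
2: successors {3}; p there: 3:T. ✓
3: no successors, so <>p fails. ✗
Satisfying worlds: {1, 2}.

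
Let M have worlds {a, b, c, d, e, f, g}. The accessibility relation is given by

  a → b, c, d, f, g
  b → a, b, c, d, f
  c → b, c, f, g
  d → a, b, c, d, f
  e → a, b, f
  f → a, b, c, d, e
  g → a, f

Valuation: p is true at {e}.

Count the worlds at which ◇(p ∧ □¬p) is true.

a: successors {b, c, d, f, g}; p ∧ □¬p there: b:F, c:F, d:F, f:F, g:F. ✗
b: successors {a, b, c, d, f}; p ∧ □¬p there: a:F, b:F, c:F, d:F, f:F. ✗
c: successors {b, c, f, g}; p ∧ □¬p there: b:F, c:F, f:F, g:F. ✗
d: successors {a, b, c, d, f}; p ∧ □¬p there: a:F, b:F, c:F, d:F, f:F. ✗
e: successors {a, b, f}; p ∧ □¬p there: a:F, b:F, f:F. ✗
f: successors {a, b, c, d, e}; p ∧ □¬p there: a:F, b:F, c:F, d:F, e:T. ✓
g: successors {a, f}; p ∧ □¬p there: a:F, f:F. ✗
Satisfying worlds: {f}.

1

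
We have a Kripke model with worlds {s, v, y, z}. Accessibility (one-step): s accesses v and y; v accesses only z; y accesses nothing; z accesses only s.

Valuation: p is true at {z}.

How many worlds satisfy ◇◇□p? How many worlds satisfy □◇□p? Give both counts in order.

1 and 2

For ◇◇□p:
s: successors {v, y}; ◇□p there: v:F, y:F. ✗
v: successors {z}; ◇□p there: z:F. ✗
y: no successors, so ◇◇□p fails. ✗
z: successors {s}; ◇□p there: s:T. ✓
— 1 world.
For □◇□p:
s: successors {v, y}; ◇□p there: v:F, y:F. ✗
v: successors {z}; ◇□p there: z:F. ✗
y: no successors, so □◇□p holds vacuously. ✓
z: successors {s}; ◇□p there: s:T. ✓
— 2 worlds.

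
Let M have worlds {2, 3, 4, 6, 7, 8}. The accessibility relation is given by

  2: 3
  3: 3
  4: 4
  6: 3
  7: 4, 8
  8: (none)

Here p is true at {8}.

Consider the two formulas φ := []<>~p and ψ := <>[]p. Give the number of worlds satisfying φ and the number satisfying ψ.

For []<>~p:
2: successors {3}; <>~p there: 3:T. ✓
3: successors {3}; <>~p there: 3:T. ✓
4: successors {4}; <>~p there: 4:T. ✓
6: successors {3}; <>~p there: 3:T. ✓
7: successors {4, 8}; <>~p there: 4:T, 8:F. ✗
8: no successors, so []<>~p holds vacuously. ✓
— 5 worlds.
For <>[]p:
2: successors {3}; []p there: 3:F. ✗
3: successors {3}; []p there: 3:F. ✗
4: successors {4}; []p there: 4:F. ✗
6: successors {3}; []p there: 3:F. ✗
7: successors {4, 8}; []p there: 4:F, 8:T. ✓
8: no successors, so <>[]p fails. ✗
— 1 world.

5 and 1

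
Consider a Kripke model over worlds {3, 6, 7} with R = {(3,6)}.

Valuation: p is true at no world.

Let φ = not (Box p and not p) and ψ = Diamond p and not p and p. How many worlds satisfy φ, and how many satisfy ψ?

For not (Box p and not p):
3: Box p and not p is F. ✓
6: Box p and not p is T. ✗
7: Box p and not p is T. ✗
— 1 world.
For Diamond p and not p and p:
3: Diamond p and not p is F, p is F. ✗
6: Diamond p and not p is F, p is F. ✗
7: Diamond p and not p is F, p is F. ✗
— 0 worlds.

1 and 0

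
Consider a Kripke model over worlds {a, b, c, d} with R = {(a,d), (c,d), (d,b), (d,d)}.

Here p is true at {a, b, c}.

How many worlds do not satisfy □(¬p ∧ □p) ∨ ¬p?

a: □(¬p ∧ □p) is F, ¬p is F. ✗
b: □(¬p ∧ □p) is T, ¬p is F. ✓
c: □(¬p ∧ □p) is F, ¬p is F. ✗
d: □(¬p ∧ □p) is F, ¬p is T. ✓
Satisfying worlds: {b, d}.
So □(¬p ∧ □p) ∨ ¬p fails at the other 2 worlds.

2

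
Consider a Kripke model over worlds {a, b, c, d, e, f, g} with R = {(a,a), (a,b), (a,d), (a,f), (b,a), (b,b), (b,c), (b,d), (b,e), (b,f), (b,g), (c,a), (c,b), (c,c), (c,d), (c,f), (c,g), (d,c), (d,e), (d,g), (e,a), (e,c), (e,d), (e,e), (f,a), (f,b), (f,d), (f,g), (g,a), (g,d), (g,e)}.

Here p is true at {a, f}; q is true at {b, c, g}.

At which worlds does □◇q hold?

{a, e, g}

a: successors {a, b, d, f}; ◇q there: a:T, b:T, d:T, f:T. ✓
b: successors {a, b, c, d, e, f, g}; ◇q there: a:T, b:T, c:T, d:T, e:T, f:T, g:F. ✗
c: successors {a, b, c, d, f, g}; ◇q there: a:T, b:T, c:T, d:T, f:T, g:F. ✗
d: successors {c, e, g}; ◇q there: c:T, e:T, g:F. ✗
e: successors {a, c, d, e}; ◇q there: a:T, c:T, d:T, e:T. ✓
f: successors {a, b, d, g}; ◇q there: a:T, b:T, d:T, g:F. ✗
g: successors {a, d, e}; ◇q there: a:T, d:T, e:T. ✓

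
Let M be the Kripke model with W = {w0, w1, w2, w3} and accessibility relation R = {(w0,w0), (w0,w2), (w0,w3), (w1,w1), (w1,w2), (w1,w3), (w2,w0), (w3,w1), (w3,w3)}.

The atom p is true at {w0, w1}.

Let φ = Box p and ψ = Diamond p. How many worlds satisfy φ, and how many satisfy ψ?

For Box p:
w0: successors {w0, w2, w3}; p there: w0:T, w2:F, w3:F. ✗
w1: successors {w1, w2, w3}; p there: w1:T, w2:F, w3:F. ✗
w2: successors {w0}; p there: w0:T. ✓
w3: successors {w1, w3}; p there: w1:T, w3:F. ✗
— 1 world.
For Diamond p:
w0: successors {w0, w2, w3}; p there: w0:T, w2:F, w3:F. ✓
w1: successors {w1, w2, w3}; p there: w1:T, w2:F, w3:F. ✓
w2: successors {w0}; p there: w0:T. ✓
w3: successors {w1, w3}; p there: w1:T, w3:F. ✓
— 4 worlds.

1 and 4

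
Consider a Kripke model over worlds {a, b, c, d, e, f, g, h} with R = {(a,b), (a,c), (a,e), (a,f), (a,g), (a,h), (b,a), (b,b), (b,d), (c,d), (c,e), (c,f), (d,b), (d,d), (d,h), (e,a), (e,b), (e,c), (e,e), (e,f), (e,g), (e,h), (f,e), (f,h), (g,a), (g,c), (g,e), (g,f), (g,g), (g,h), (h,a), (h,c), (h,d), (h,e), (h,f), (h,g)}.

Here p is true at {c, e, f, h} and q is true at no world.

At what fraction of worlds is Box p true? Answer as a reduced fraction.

1/8

a: successors {b, c, e, f, g, h}; p there: b:F, c:T, e:T, f:T, g:F, h:T. ✗
b: successors {a, b, d}; p there: a:F, b:F, d:F. ✗
c: successors {d, e, f}; p there: d:F, e:T, f:T. ✗
d: successors {b, d, h}; p there: b:F, d:F, h:T. ✗
e: successors {a, b, c, e, f, g, h}; p there: a:F, b:F, c:T, e:T, f:T, g:F, h:T. ✗
f: successors {e, h}; p there: e:T, h:T. ✓
g: successors {a, c, e, f, g, h}; p there: a:F, c:T, e:T, f:T, g:F, h:T. ✗
h: successors {a, c, d, e, f, g}; p there: a:F, c:T, d:F, e:T, f:T, g:F. ✗
That's 1 of 8 worlds, so 1/8.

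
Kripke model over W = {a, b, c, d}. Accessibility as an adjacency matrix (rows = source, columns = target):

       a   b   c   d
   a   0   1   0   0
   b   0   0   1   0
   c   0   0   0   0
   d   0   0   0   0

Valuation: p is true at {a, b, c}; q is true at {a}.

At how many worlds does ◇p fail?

a: successors {b}; p there: b:T. ✓
b: successors {c}; p there: c:T. ✓
c: no successors, so ◇p fails. ✗
d: no successors, so ◇p fails. ✗
Satisfying worlds: {a, b}.
So ◇p fails at the other 2 worlds.

2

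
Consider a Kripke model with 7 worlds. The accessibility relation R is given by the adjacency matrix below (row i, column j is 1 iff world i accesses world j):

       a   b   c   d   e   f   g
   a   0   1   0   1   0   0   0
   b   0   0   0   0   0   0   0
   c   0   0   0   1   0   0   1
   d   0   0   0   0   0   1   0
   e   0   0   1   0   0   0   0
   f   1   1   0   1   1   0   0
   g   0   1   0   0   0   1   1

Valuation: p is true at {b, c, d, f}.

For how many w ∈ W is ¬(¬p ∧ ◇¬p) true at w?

a: ¬p ∧ ◇¬p is F. ✓
b: ¬p ∧ ◇¬p is F. ✓
c: ¬p ∧ ◇¬p is F. ✓
d: ¬p ∧ ◇¬p is F. ✓
e: ¬p ∧ ◇¬p is F. ✓
f: ¬p ∧ ◇¬p is F. ✓
g: ¬p ∧ ◇¬p is T. ✗
Satisfying worlds: {a, b, c, d, e, f}.

6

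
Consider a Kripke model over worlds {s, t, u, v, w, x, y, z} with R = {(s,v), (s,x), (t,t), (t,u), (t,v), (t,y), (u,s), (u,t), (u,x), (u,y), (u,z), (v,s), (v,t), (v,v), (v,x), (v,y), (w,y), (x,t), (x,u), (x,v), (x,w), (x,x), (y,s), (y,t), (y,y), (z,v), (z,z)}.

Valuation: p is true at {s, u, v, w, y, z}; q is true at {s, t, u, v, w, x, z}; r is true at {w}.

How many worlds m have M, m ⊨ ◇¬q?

s: successors {v, x}; ¬q there: v:F, x:F. ✗
t: successors {t, u, v, y}; ¬q there: t:F, u:F, v:F, y:T. ✓
u: successors {s, t, x, y, z}; ¬q there: s:F, t:F, x:F, y:T, z:F. ✓
v: successors {s, t, v, x, y}; ¬q there: s:F, t:F, v:F, x:F, y:T. ✓
w: successors {y}; ¬q there: y:T. ✓
x: successors {t, u, v, w, x}; ¬q there: t:F, u:F, v:F, w:F, x:F. ✗
y: successors {s, t, y}; ¬q there: s:F, t:F, y:T. ✓
z: successors {v, z}; ¬q there: v:F, z:F. ✗
Satisfying worlds: {t, u, v, w, y}.

5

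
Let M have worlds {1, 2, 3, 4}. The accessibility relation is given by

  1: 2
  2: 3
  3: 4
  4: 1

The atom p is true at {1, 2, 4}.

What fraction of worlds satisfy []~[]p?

1/4

1: successors {2}; ~[]p there: 2:T. ✓
2: successors {3}; ~[]p there: 3:F. ✗
3: successors {4}; ~[]p there: 4:F. ✗
4: successors {1}; ~[]p there: 1:F. ✗
That's 1 of 4 worlds, so 1/4.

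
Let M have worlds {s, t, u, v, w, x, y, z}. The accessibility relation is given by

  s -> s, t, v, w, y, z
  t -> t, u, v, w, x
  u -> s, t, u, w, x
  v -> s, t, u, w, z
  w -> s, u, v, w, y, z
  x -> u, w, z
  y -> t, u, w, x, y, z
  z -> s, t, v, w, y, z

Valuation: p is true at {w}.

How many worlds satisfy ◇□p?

0

s: successors {s, t, v, w, y, z}; □p there: s:F, t:F, v:F, w:F, y:F, z:F. ✗
t: successors {t, u, v, w, x}; □p there: t:F, u:F, v:F, w:F, x:F. ✗
u: successors {s, t, u, w, x}; □p there: s:F, t:F, u:F, w:F, x:F. ✗
v: successors {s, t, u, w, z}; □p there: s:F, t:F, u:F, w:F, z:F. ✗
w: successors {s, u, v, w, y, z}; □p there: s:F, u:F, v:F, w:F, y:F, z:F. ✗
x: successors {u, w, z}; □p there: u:F, w:F, z:F. ✗
y: successors {t, u, w, x, y, z}; □p there: t:F, u:F, w:F, x:F, y:F, z:F. ✗
z: successors {s, t, v, w, y, z}; □p there: s:F, t:F, v:F, w:F, y:F, z:F. ✗
Satisfying worlds: ∅.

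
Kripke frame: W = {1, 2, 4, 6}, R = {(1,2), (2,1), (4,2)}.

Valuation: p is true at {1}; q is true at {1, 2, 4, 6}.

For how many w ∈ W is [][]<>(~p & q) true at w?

3

1: successors {2}; []<>(~p & q) there: 2:T. ✓
2: successors {1}; []<>(~p & q) there: 1:F. ✗
4: successors {2}; []<>(~p & q) there: 2:T. ✓
6: no successors, so [][]<>(~p & q) holds vacuously. ✓
Satisfying worlds: {1, 4, 6}.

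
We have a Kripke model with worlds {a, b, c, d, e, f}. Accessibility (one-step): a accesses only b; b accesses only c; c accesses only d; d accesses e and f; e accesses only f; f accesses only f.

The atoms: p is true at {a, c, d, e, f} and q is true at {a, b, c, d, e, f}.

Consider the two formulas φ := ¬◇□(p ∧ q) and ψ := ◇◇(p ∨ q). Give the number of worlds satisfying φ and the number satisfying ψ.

For ¬◇□(p ∧ q):
a: ◇□(p ∧ q) is T. ✗
b: ◇□(p ∧ q) is T. ✗
c: ◇□(p ∧ q) is T. ✗
d: ◇□(p ∧ q) is T. ✗
e: ◇□(p ∧ q) is T. ✗
f: ◇□(p ∧ q) is T. ✗
— 0 worlds.
For ◇◇(p ∨ q):
a: successors {b}; ◇(p ∨ q) there: b:T. ✓
b: successors {c}; ◇(p ∨ q) there: c:T. ✓
c: successors {d}; ◇(p ∨ q) there: d:T. ✓
d: successors {e, f}; ◇(p ∨ q) there: e:T, f:T. ✓
e: successors {f}; ◇(p ∨ q) there: f:T. ✓
f: successors {f}; ◇(p ∨ q) there: f:T. ✓
— 6 worlds.

0 and 6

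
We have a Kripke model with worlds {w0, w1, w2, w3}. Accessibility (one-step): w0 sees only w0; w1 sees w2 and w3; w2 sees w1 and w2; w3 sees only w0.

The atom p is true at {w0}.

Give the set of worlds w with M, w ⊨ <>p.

{w0, w3}

w0: successors {w0}; p there: w0:T. ✓
w1: successors {w2, w3}; p there: w2:F, w3:F. ✗
w2: successors {w1, w2}; p there: w1:F, w2:F. ✗
w3: successors {w0}; p there: w0:T. ✓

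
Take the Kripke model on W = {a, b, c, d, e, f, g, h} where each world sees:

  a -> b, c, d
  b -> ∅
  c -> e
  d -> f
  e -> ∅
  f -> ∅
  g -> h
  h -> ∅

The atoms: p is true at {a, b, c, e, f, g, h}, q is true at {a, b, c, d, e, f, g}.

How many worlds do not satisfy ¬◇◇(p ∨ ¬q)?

a: ◇◇(p ∨ ¬q) is T. ✗
b: ◇◇(p ∨ ¬q) is F. ✓
c: ◇◇(p ∨ ¬q) is F. ✓
d: ◇◇(p ∨ ¬q) is F. ✓
e: ◇◇(p ∨ ¬q) is F. ✓
f: ◇◇(p ∨ ¬q) is F. ✓
g: ◇◇(p ∨ ¬q) is F. ✓
h: ◇◇(p ∨ ¬q) is F. ✓
Satisfying worlds: {b, c, d, e, f, g, h}.
So ¬◇◇(p ∨ ¬q) fails at the other 1 world.

1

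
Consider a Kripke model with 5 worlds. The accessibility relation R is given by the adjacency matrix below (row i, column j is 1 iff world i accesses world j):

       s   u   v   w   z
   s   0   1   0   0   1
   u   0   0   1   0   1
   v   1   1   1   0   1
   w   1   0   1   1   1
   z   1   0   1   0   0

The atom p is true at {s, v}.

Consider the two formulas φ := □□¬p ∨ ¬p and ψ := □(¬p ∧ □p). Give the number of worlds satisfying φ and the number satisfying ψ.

3 and 0

For □□¬p ∨ ¬p:
s: □□¬p is F, ¬p is F. ✗
u: □□¬p is F, ¬p is T. ✓
v: □□¬p is F, ¬p is F. ✗
w: □□¬p is F, ¬p is T. ✓
z: □□¬p is F, ¬p is T. ✓
— 3 worlds.
For □(¬p ∧ □p):
s: successors {u, z}; ¬p ∧ □p there: u:F, z:T. ✗
u: successors {v, z}; ¬p ∧ □p there: v:F, z:T. ✗
v: successors {s, u, v, z}; ¬p ∧ □p there: s:F, u:F, v:F, z:T. ✗
w: successors {s, v, w, z}; ¬p ∧ □p there: s:F, v:F, w:F, z:T. ✗
z: successors {s, v}; ¬p ∧ □p there: s:F, v:F. ✗
— 0 worlds.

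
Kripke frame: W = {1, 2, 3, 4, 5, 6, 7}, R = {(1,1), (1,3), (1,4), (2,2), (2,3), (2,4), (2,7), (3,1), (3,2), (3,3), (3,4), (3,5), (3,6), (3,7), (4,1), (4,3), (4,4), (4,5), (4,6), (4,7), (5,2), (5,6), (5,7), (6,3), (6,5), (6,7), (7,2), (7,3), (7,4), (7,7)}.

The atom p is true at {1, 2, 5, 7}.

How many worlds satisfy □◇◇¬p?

1: successors {1, 3, 4}; ◇◇¬p there: 1:T, 3:T, 4:T. ✓
2: successors {2, 3, 4, 7}; ◇◇¬p there: 2:T, 3:T, 4:T, 7:T. ✓
3: successors {1, 2, 3, 4, 5, 6, 7}; ◇◇¬p there: 1:T, 2:T, 3:T, 4:T, 5:T, 6:T, 7:T. ✓
4: successors {1, 3, 4, 5, 6, 7}; ◇◇¬p there: 1:T, 3:T, 4:T, 5:T, 6:T, 7:T. ✓
5: successors {2, 6, 7}; ◇◇¬p there: 2:T, 6:T, 7:T. ✓
6: successors {3, 5, 7}; ◇◇¬p there: 3:T, 5:T, 7:T. ✓
7: successors {2, 3, 4, 7}; ◇◇¬p there: 2:T, 3:T, 4:T, 7:T. ✓
Satisfying worlds: {1, 2, 3, 4, 5, 6, 7}.

7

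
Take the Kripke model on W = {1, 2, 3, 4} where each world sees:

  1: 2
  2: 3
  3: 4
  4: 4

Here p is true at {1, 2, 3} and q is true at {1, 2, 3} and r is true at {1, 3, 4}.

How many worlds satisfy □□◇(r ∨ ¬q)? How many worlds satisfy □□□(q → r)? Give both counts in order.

4 and 4

For □□◇(r ∨ ¬q):
1: successors {2}; □◇(r ∨ ¬q) there: 2:T. ✓
2: successors {3}; □◇(r ∨ ¬q) there: 3:T. ✓
3: successors {4}; □◇(r ∨ ¬q) there: 4:T. ✓
4: successors {4}; □◇(r ∨ ¬q) there: 4:T. ✓
— 4 worlds.
For □□□(q → r):
1: successors {2}; □□(q → r) there: 2:T. ✓
2: successors {3}; □□(q → r) there: 3:T. ✓
3: successors {4}; □□(q → r) there: 4:T. ✓
4: successors {4}; □□(q → r) there: 4:T. ✓
— 4 worlds.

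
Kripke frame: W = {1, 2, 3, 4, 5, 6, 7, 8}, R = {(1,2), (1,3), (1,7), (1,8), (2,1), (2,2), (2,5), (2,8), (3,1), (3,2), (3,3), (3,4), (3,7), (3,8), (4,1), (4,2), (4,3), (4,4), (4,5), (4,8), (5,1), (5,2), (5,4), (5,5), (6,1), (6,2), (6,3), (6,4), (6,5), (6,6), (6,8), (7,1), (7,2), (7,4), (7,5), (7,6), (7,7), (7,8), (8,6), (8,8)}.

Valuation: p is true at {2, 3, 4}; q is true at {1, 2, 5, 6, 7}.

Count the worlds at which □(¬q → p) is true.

1: successors {2, 3, 7, 8}; ¬q → p there: 2:T, 3:T, 7:T, 8:F. ✗
2: successors {1, 2, 5, 8}; ¬q → p there: 1:T, 2:T, 5:T, 8:F. ✗
3: successors {1, 2, 3, 4, 7, 8}; ¬q → p there: 1:T, 2:T, 3:T, 4:T, 7:T, 8:F. ✗
4: successors {1, 2, 3, 4, 5, 8}; ¬q → p there: 1:T, 2:T, 3:T, 4:T, 5:T, 8:F. ✗
5: successors {1, 2, 4, 5}; ¬q → p there: 1:T, 2:T, 4:T, 5:T. ✓
6: successors {1, 2, 3, 4, 5, 6, 8}; ¬q → p there: 1:T, 2:T, 3:T, 4:T, 5:T, 6:T, 8:F. ✗
7: successors {1, 2, 4, 5, 6, 7, 8}; ¬q → p there: 1:T, 2:T, 4:T, 5:T, 6:T, 7:T, 8:F. ✗
8: successors {6, 8}; ¬q → p there: 6:T, 8:F. ✗
Satisfying worlds: {5}.

1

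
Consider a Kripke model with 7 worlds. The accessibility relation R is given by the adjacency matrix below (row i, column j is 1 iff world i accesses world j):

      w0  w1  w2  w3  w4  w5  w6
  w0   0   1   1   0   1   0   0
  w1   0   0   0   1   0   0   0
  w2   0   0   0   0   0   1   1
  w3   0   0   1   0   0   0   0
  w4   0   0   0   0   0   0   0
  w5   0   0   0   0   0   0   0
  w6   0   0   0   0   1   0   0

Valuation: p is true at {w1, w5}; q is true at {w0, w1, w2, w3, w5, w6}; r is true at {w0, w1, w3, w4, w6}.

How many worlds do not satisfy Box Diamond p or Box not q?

3

w0: Box Diamond p is F, Box not q is F. ✗
w1: Box Diamond p is F, Box not q is F. ✗
w2: Box Diamond p is F, Box not q is F. ✗
w3: Box Diamond p is T, Box not q is F. ✓
w4: Box Diamond p is T, Box not q is T. ✓
w5: Box Diamond p is T, Box not q is T. ✓
w6: Box Diamond p is F, Box not q is T. ✓
Satisfying worlds: {w3, w4, w5, w6}.
So Box Diamond p or Box not q fails at the other 3 worlds.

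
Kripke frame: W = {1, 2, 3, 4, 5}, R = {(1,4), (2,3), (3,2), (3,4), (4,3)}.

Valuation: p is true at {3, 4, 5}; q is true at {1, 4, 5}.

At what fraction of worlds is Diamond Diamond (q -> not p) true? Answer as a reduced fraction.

1: successors {4}; Diamond (q -> not p) there: 4:T. ✓
2: successors {3}; Diamond (q -> not p) there: 3:T. ✓
3: successors {2, 4}; Diamond (q -> not p) there: 2:T, 4:T. ✓
4: successors {3}; Diamond (q -> not p) there: 3:T. ✓
5: no successors, so Diamond Diamond (q -> not p) fails. ✗
That's 4 of 5 worlds, so 4/5.

4/5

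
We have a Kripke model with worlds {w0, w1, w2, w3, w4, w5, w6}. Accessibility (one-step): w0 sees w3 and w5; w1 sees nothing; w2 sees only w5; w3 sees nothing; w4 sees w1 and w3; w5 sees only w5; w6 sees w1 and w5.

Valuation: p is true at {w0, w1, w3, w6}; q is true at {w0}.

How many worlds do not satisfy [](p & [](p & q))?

4

w0: successors {w3, w5}; p & [](p & q) there: w3:T, w5:F. ✗
w1: no successors, so [](p & [](p & q)) holds vacuously. ✓
w2: successors {w5}; p & [](p & q) there: w5:F. ✗
w3: no successors, so [](p & [](p & q)) holds vacuously. ✓
w4: successors {w1, w3}; p & [](p & q) there: w1:T, w3:T. ✓
w5: successors {w5}; p & [](p & q) there: w5:F. ✗
w6: successors {w1, w5}; p & [](p & q) there: w1:T, w5:F. ✗
Satisfying worlds: {w1, w3, w4}.
So [](p & [](p & q)) fails at the other 4 worlds.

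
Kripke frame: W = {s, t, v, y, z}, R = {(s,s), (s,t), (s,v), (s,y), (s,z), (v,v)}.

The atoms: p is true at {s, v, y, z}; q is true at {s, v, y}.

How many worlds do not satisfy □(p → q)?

1

s: successors {s, t, v, y, z}; p → q there: s:T, t:T, v:T, y:T, z:F. ✗
t: no successors, so □(p → q) holds vacuously. ✓
v: successors {v}; p → q there: v:T. ✓
y: no successors, so □(p → q) holds vacuously. ✓
z: no successors, so □(p → q) holds vacuously. ✓
Satisfying worlds: {t, v, y, z}.
So □(p → q) fails at the other 1 world.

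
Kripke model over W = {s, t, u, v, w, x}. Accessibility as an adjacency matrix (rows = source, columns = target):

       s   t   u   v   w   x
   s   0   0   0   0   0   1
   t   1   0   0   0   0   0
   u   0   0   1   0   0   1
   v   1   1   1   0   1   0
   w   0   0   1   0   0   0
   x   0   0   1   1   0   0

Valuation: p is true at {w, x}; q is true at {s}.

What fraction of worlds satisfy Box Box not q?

s: successors {x}; Box not q there: x:T. ✓
t: successors {s}; Box not q there: s:T. ✓
u: successors {u, x}; Box not q there: u:T, x:T. ✓
v: successors {s, t, u, w}; Box not q there: s:T, t:F, u:T, w:T. ✗
w: successors {u}; Box not q there: u:T. ✓
x: successors {u, v}; Box not q there: u:T, v:F. ✗
That's 4 of 6 worlds, so 4/6 = 2/3.

2/3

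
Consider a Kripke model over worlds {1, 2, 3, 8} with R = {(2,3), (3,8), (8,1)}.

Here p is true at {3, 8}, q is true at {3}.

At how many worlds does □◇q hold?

1: no successors, so □◇q holds vacuously. ✓
2: successors {3}; ◇q there: 3:F. ✗
3: successors {8}; ◇q there: 8:F. ✗
8: successors {1}; ◇q there: 1:F. ✗
Satisfying worlds: {1}.

1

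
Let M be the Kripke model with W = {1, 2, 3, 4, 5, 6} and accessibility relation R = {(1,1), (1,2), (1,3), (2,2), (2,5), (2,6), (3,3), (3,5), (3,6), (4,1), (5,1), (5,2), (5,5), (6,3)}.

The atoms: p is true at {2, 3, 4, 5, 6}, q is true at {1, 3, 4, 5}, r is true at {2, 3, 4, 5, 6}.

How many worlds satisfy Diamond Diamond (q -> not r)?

6

1: successors {1, 2, 3}; Diamond (q -> not r) there: 1:T, 2:T, 3:T. ✓
2: successors {2, 5, 6}; Diamond (q -> not r) there: 2:T, 5:T, 6:F. ✓
3: successors {3, 5, 6}; Diamond (q -> not r) there: 3:T, 5:T, 6:F. ✓
4: successors {1}; Diamond (q -> not r) there: 1:T. ✓
5: successors {1, 2, 5}; Diamond (q -> not r) there: 1:T, 2:T, 5:T. ✓
6: successors {3}; Diamond (q -> not r) there: 3:T. ✓
Satisfying worlds: {1, 2, 3, 4, 5, 6}.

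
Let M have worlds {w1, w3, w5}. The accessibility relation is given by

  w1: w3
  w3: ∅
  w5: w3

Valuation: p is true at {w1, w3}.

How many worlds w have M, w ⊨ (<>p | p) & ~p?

1

w1: <>p | p is T, ~p is F. ✗
w3: <>p | p is T, ~p is F. ✗
w5: <>p | p is T, ~p is T. ✓
Satisfying worlds: {w5}.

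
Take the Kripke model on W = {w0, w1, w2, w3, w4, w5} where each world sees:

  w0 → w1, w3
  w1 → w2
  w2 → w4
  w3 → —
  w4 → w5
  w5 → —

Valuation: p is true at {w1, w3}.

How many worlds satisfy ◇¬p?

3

w0: successors {w1, w3}; ¬p there: w1:F, w3:F. ✗
w1: successors {w2}; ¬p there: w2:T. ✓
w2: successors {w4}; ¬p there: w4:T. ✓
w3: no successors, so ◇¬p fails. ✗
w4: successors {w5}; ¬p there: w5:T. ✓
w5: no successors, so ◇¬p fails. ✗
Satisfying worlds: {w1, w2, w4}.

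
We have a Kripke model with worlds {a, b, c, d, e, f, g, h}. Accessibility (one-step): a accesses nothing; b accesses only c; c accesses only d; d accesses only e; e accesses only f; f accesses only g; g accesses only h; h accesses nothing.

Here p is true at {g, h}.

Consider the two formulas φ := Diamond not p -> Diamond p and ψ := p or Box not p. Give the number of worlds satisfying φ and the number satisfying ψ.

4 and 7

For Diamond not p -> Diamond p:
a: Diamond not p is F, Diamond p is F. ✓
b: Diamond not p is T, Diamond p is F. ✗
c: Diamond not p is T, Diamond p is F. ✗
d: Diamond not p is T, Diamond p is F. ✗
e: Diamond not p is T, Diamond p is F. ✗
f: Diamond not p is F, Diamond p is T. ✓
g: Diamond not p is F, Diamond p is T. ✓
h: Diamond not p is F, Diamond p is F. ✓
— 4 worlds.
For p or Box not p:
a: p is F, Box not p is T. ✓
b: p is F, Box not p is T. ✓
c: p is F, Box not p is T. ✓
d: p is F, Box not p is T. ✓
e: p is F, Box not p is T. ✓
f: p is F, Box not p is F. ✗
g: p is T, Box not p is F. ✓
h: p is T, Box not p is T. ✓
— 7 worlds.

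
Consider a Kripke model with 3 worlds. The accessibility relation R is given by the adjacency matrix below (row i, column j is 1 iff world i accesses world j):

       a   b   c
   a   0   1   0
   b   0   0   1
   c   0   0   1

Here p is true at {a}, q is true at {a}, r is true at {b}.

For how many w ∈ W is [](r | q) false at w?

a: successors {b}; r | q there: b:T. ✓
b: successors {c}; r | q there: c:F. ✗
c: successors {c}; r | q there: c:F. ✗
Satisfying worlds: {a}.
So [](r | q) fails at the other 2 worlds.

2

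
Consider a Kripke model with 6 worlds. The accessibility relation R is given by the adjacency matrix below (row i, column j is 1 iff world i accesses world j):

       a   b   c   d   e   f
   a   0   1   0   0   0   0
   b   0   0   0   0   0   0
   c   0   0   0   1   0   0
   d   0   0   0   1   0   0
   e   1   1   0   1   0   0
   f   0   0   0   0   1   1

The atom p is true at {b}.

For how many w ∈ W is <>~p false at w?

a: successors {b}; ~p there: b:F. ✗
b: no successors, so <>~p fails. ✗
c: successors {d}; ~p there: d:T. ✓
d: successors {d}; ~p there: d:T. ✓
e: successors {a, b, d}; ~p there: a:T, b:F, d:T. ✓
f: successors {e, f}; ~p there: e:T, f:T. ✓
Satisfying worlds: {c, d, e, f}.
So <>~p fails at the other 2 worlds.

2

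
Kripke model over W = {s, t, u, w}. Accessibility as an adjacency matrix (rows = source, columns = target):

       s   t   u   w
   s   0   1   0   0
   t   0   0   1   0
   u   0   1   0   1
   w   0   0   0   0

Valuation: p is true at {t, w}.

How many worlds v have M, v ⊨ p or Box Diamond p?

2

s: p is F, Box Diamond p is F. ✗
t: p is T, Box Diamond p is T. ✓
u: p is F, Box Diamond p is F. ✗
w: p is T, Box Diamond p is T. ✓
Satisfying worlds: {t, w}.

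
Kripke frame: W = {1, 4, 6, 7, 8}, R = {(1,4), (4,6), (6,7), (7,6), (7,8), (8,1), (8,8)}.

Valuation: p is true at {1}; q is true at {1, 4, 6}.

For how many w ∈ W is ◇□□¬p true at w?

1: successors {4}; □□¬p there: 4:T. ✓
4: successors {6}; □□¬p there: 6:T. ✓
6: successors {7}; □□¬p there: 7:F. ✗
7: successors {6, 8}; □□¬p there: 6:T, 8:F. ✓
8: successors {1, 8}; □□¬p there: 1:T, 8:F. ✓
Satisfying worlds: {1, 4, 7, 8}.

4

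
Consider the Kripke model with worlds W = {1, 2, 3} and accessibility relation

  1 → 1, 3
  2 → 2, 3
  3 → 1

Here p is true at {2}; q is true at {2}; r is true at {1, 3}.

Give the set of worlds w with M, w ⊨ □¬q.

{1, 3}

1: successors {1, 3}; ¬q there: 1:T, 3:T. ✓
2: successors {2, 3}; ¬q there: 2:F, 3:T. ✗
3: successors {1}; ¬q there: 1:T. ✓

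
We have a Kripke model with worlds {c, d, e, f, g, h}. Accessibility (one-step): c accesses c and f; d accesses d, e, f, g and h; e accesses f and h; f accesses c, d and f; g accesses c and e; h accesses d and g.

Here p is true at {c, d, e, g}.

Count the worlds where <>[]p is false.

c: successors {c, f}; []p there: c:F, f:F. ✗
d: successors {d, e, f, g, h}; []p there: d:F, e:F, f:F, g:T, h:T. ✓
e: successors {f, h}; []p there: f:F, h:T. ✓
f: successors {c, d, f}; []p there: c:F, d:F, f:F. ✗
g: successors {c, e}; []p there: c:F, e:F. ✗
h: successors {d, g}; []p there: d:F, g:T. ✓
Satisfying worlds: {d, e, h}.
So <>[]p fails at the other 3 worlds.

3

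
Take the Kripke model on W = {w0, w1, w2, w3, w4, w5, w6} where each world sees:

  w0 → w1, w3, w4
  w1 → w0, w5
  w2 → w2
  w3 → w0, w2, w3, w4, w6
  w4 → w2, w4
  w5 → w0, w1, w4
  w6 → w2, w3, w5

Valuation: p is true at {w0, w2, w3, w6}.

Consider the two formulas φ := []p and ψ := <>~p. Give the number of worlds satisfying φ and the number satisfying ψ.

1 and 6

For []p:
w0: successors {w1, w3, w4}; p there: w1:F, w3:T, w4:F. ✗
w1: successors {w0, w5}; p there: w0:T, w5:F. ✗
w2: successors {w2}; p there: w2:T. ✓
w3: successors {w0, w2, w3, w4, w6}; p there: w0:T, w2:T, w3:T, w4:F, w6:T. ✗
w4: successors {w2, w4}; p there: w2:T, w4:F. ✗
w5: successors {w0, w1, w4}; p there: w0:T, w1:F, w4:F. ✗
w6: successors {w2, w3, w5}; p there: w2:T, w3:T, w5:F. ✗
— 1 world.
For <>~p:
w0: successors {w1, w3, w4}; ~p there: w1:T, w3:F, w4:T. ✓
w1: successors {w0, w5}; ~p there: w0:F, w5:T. ✓
w2: successors {w2}; ~p there: w2:F. ✗
w3: successors {w0, w2, w3, w4, w6}; ~p there: w0:F, w2:F, w3:F, w4:T, w6:F. ✓
w4: successors {w2, w4}; ~p there: w2:F, w4:T. ✓
w5: successors {w0, w1, w4}; ~p there: w0:F, w1:T, w4:T. ✓
w6: successors {w2, w3, w5}; ~p there: w2:F, w3:F, w5:T. ✓
— 6 worlds.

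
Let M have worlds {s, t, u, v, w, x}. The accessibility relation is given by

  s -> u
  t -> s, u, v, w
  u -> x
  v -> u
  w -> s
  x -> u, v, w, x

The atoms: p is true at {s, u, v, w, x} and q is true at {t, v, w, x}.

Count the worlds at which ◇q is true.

s: successors {u}; q there: u:F. ✗
t: successors {s, u, v, w}; q there: s:F, u:F, v:T, w:T. ✓
u: successors {x}; q there: x:T. ✓
v: successors {u}; q there: u:F. ✗
w: successors {s}; q there: s:F. ✗
x: successors {u, v, w, x}; q there: u:F, v:T, w:T, x:T. ✓
Satisfying worlds: {t, u, x}.

3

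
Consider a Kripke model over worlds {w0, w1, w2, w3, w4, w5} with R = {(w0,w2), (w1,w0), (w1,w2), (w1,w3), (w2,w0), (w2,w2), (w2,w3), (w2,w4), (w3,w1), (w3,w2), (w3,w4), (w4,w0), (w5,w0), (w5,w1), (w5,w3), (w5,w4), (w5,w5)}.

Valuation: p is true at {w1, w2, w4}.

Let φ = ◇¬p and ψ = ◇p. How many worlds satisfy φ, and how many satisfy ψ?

For ◇¬p:
w0: successors {w2}; ¬p there: w2:F. ✗
w1: successors {w0, w2, w3}; ¬p there: w0:T, w2:F, w3:T. ✓
w2: successors {w0, w2, w3, w4}; ¬p there: w0:T, w2:F, w3:T, w4:F. ✓
w3: successors {w1, w2, w4}; ¬p there: w1:F, w2:F, w4:F. ✗
w4: successors {w0}; ¬p there: w0:T. ✓
w5: successors {w0, w1, w3, w4, w5}; ¬p there: w0:T, w1:F, w3:T, w4:F, w5:T. ✓
— 4 worlds.
For ◇p:
w0: successors {w2}; p there: w2:T. ✓
w1: successors {w0, w2, w3}; p there: w0:F, w2:T, w3:F. ✓
w2: successors {w0, w2, w3, w4}; p there: w0:F, w2:T, w3:F, w4:T. ✓
w3: successors {w1, w2, w4}; p there: w1:T, w2:T, w4:T. ✓
w4: successors {w0}; p there: w0:F. ✗
w5: successors {w0, w1, w3, w4, w5}; p there: w0:F, w1:T, w3:F, w4:T, w5:F. ✓
— 5 worlds.

4 and 5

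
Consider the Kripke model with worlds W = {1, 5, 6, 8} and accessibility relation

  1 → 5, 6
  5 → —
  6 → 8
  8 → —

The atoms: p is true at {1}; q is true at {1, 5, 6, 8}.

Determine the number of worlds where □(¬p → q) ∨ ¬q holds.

1: □(¬p → q) is T, ¬q is F. ✓
5: □(¬p → q) is T, ¬q is F. ✓
6: □(¬p → q) is T, ¬q is F. ✓
8: □(¬p → q) is T, ¬q is F. ✓
Satisfying worlds: {1, 5, 6, 8}.

4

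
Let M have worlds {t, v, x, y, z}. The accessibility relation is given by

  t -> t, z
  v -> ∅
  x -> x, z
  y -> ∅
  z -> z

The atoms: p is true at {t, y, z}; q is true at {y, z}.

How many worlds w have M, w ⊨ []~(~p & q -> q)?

2

t: successors {t, z}; ~(~p & q -> q) there: t:F, z:F. ✗
v: no successors, so []~(~p & q -> q) holds vacuously. ✓
x: successors {x, z}; ~(~p & q -> q) there: x:F, z:F. ✗
y: no successors, so []~(~p & q -> q) holds vacuously. ✓
z: successors {z}; ~(~p & q -> q) there: z:F. ✗
Satisfying worlds: {v, y}.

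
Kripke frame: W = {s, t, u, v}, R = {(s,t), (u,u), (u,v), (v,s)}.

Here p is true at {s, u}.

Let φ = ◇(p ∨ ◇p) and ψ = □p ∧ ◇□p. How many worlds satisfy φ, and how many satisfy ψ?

2 and 0

For ◇(p ∨ ◇p):
s: successors {t}; p ∨ ◇p there: t:F. ✗
t: no successors, so ◇(p ∨ ◇p) fails. ✗
u: successors {u, v}; p ∨ ◇p there: u:T, v:T. ✓
v: successors {s}; p ∨ ◇p there: s:T. ✓
— 2 worlds.
For □p ∧ ◇□p:
s: □p is F, ◇□p is T. ✗
t: □p is T, ◇□p is F. ✗
u: □p is F, ◇□p is T. ✗
v: □p is T, ◇□p is F. ✗
— 0 worlds.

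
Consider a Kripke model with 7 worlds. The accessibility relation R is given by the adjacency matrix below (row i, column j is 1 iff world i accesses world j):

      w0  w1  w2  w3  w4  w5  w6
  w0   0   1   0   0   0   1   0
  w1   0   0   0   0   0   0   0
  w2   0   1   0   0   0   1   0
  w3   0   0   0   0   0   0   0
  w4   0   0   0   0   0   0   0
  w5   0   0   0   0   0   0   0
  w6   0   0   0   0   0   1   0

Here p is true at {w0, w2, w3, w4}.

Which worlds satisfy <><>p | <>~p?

{w0, w2, w6}

w0: <><>p is F, <>~p is T. ✓
w1: <><>p is F, <>~p is F. ✗
w2: <><>p is F, <>~p is T. ✓
w3: <><>p is F, <>~p is F. ✗
w4: <><>p is F, <>~p is F. ✗
w5: <><>p is F, <>~p is F. ✗
w6: <><>p is F, <>~p is T. ✓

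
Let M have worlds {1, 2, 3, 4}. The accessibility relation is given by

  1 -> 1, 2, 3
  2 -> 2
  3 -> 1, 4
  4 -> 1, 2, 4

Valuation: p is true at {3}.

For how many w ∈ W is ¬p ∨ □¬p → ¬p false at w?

1: ¬p ∨ □¬p is T, ¬p is T. ✓
2: ¬p ∨ □¬p is T, ¬p is T. ✓
3: ¬p ∨ □¬p is T, ¬p is F. ✗
4: ¬p ∨ □¬p is T, ¬p is T. ✓
Satisfying worlds: {1, 2, 4}.
So ¬p ∨ □¬p → ¬p fails at the other 1 world.

1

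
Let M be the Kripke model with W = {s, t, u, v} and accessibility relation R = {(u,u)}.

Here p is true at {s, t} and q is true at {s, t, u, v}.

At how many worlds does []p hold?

3

s: no successors, so []p holds vacuously. ✓
t: no successors, so []p holds vacuously. ✓
u: successors {u}; p there: u:F. ✗
v: no successors, so []p holds vacuously. ✓
Satisfying worlds: {s, t, v}.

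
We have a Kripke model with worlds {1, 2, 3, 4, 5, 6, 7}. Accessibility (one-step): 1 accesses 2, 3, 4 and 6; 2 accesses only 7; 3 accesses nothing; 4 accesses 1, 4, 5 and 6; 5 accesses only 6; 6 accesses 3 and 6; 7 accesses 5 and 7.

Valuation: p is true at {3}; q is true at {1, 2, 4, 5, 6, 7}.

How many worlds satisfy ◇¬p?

1: successors {2, 3, 4, 6}; ¬p there: 2:T, 3:F, 4:T, 6:T. ✓
2: successors {7}; ¬p there: 7:T. ✓
3: no successors, so ◇¬p fails. ✗
4: successors {1, 4, 5, 6}; ¬p there: 1:T, 4:T, 5:T, 6:T. ✓
5: successors {6}; ¬p there: 6:T. ✓
6: successors {3, 6}; ¬p there: 3:F, 6:T. ✓
7: successors {5, 7}; ¬p there: 5:T, 7:T. ✓
Satisfying worlds: {1, 2, 4, 5, 6, 7}.

6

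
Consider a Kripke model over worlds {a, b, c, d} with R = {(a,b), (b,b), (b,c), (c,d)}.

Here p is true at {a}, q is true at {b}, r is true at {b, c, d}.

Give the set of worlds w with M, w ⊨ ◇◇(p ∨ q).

{a, b}

a: successors {b}; ◇(p ∨ q) there: b:T. ✓
b: successors {b, c}; ◇(p ∨ q) there: b:T, c:F. ✓
c: successors {d}; ◇(p ∨ q) there: d:F. ✗
d: no successors, so ◇◇(p ∨ q) fails. ✗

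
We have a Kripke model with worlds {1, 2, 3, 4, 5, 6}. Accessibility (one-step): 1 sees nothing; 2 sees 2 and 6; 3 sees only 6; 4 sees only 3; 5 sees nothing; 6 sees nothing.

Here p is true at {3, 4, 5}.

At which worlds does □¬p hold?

{1, 2, 3, 5, 6}

1: no successors, so □¬p holds vacuously. ✓
2: successors {2, 6}; ¬p there: 2:T, 6:T. ✓
3: successors {6}; ¬p there: 6:T. ✓
4: successors {3}; ¬p there: 3:F. ✗
5: no successors, so □¬p holds vacuously. ✓
6: no successors, so □¬p holds vacuously. ✓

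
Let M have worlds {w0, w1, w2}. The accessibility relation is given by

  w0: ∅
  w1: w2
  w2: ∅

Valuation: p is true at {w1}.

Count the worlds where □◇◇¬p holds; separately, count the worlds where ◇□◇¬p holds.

For □◇◇¬p:
w0: no successors, so □◇◇¬p holds vacuously. ✓
w1: successors {w2}; ◇◇¬p there: w2:F. ✗
w2: no successors, so □◇◇¬p holds vacuously. ✓
— 2 worlds.
For ◇□◇¬p:
w0: no successors, so ◇□◇¬p fails. ✗
w1: successors {w2}; □◇¬p there: w2:T. ✓
w2: no successors, so ◇□◇¬p fails. ✗
— 1 world.

2 and 1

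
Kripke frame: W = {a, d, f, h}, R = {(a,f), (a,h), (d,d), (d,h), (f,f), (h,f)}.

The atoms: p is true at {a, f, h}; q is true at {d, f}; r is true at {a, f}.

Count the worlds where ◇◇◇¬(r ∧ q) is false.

3

a: successors {f, h}; ◇◇¬(r ∧ q) there: f:F, h:F. ✗
d: successors {d, h}; ◇◇¬(r ∧ q) there: d:T, h:F. ✓
f: successors {f}; ◇◇¬(r ∧ q) there: f:F. ✗
h: successors {f}; ◇◇¬(r ∧ q) there: f:F. ✗
Satisfying worlds: {d}.
So ◇◇◇¬(r ∧ q) fails at the other 3 worlds.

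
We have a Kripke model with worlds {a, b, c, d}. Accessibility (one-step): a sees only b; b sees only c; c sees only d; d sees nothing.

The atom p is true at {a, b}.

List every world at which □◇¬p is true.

{a, b, d}

a: successors {b}; ◇¬p there: b:T. ✓
b: successors {c}; ◇¬p there: c:T. ✓
c: successors {d}; ◇¬p there: d:F. ✗
d: no successors, so □◇¬p holds vacuously. ✓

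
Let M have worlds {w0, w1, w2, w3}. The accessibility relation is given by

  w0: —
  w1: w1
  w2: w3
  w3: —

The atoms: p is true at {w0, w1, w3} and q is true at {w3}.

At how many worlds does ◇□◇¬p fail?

3

w0: no successors, so ◇□◇¬p fails. ✗
w1: successors {w1}; □◇¬p there: w1:F. ✗
w2: successors {w3}; □◇¬p there: w3:T. ✓
w3: no successors, so ◇□◇¬p fails. ✗
Satisfying worlds: {w2}.
So ◇□◇¬p fails at the other 3 worlds.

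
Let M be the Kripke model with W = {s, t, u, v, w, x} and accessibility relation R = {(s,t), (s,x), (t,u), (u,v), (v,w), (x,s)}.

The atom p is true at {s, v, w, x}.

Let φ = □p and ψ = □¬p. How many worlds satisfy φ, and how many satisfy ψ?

4 and 2

For □p:
s: successors {t, x}; p there: t:F, x:T. ✗
t: successors {u}; p there: u:F. ✗
u: successors {v}; p there: v:T. ✓
v: successors {w}; p there: w:T. ✓
w: no successors, so □p holds vacuously. ✓
x: successors {s}; p there: s:T. ✓
— 4 worlds.
For □¬p:
s: successors {t, x}; ¬p there: t:T, x:F. ✗
t: successors {u}; ¬p there: u:T. ✓
u: successors {v}; ¬p there: v:F. ✗
v: successors {w}; ¬p there: w:F. ✗
w: no successors, so □¬p holds vacuously. ✓
x: successors {s}; ¬p there: s:F. ✗
— 2 worlds.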